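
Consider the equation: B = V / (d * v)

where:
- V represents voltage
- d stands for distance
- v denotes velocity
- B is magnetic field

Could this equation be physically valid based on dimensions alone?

Yes

V (voltage) has dimensions [I^-1 L^2 M T^-3].
d (distance) has dimensions [L].
v (velocity) has dimensions [L T^-1].
B (magnetic field) has dimensions [I^-1 M T^-2].

Left side: [I^-1 M T^-2]
Right side: [I^-1 M T^-2]

Both sides have the same dimensions, so the equation is dimensionally consistent.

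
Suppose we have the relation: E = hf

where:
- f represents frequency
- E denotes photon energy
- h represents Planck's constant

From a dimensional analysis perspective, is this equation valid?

Yes

f (frequency) has dimensions [T^-1].
E (photon energy) has dimensions [L^2 M T^-2].
h (Planck's constant) has dimensions [L^2 M T^-1].

Left side: [L^2 M T^-2]
Right side: [L^2 M T^-2]

Both sides have the same dimensions, so the equation is dimensionally consistent.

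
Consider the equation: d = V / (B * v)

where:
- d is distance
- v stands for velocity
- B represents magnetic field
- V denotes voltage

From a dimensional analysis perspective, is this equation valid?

Yes

d (distance) has dimensions [L].
v (velocity) has dimensions [L T^-1].
B (magnetic field) has dimensions [I^-1 M T^-2].
V (voltage) has dimensions [I^-1 L^2 M T^-3].

Left side: [L]
Right side: [L]

Both sides have the same dimensions, so the equation is dimensionally consistent.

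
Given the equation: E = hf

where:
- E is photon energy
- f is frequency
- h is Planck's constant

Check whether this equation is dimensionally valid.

Yes

E (photon energy) has dimensions [L^2 M T^-2].
f (frequency) has dimensions [T^-1].
h (Planck's constant) has dimensions [L^2 M T^-1].

Left side: [L^2 M T^-2]
Right side: [L^2 M T^-2]

Both sides have the same dimensions, so the equation is dimensionally consistent.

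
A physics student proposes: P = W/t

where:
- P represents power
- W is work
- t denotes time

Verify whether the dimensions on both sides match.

Yes

P (power) has dimensions [L^2 M T^-3].
W (work) has dimensions [L^2 M T^-2].
t (time) has dimensions [T].

Left side: [L^2 M T^-3]
Right side: [L^2 M T^-3]

Both sides have the same dimensions, so the equation is dimensionally consistent.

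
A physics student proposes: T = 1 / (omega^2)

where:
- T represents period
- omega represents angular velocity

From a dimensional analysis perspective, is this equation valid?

No

T (period) has dimensions [T].
omega (angular velocity) has dimensions [T^-1].

Left side: [T]
Right side: [T^2]

The two sides have different dimensions, so the equation is NOT dimensionally consistent.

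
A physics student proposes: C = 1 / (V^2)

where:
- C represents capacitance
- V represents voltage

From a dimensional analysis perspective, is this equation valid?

No

C (capacitance) has dimensions [I^2 L^-2 M^-1 T^4].
V (voltage) has dimensions [I^-1 L^2 M T^-3].

Left side: [I^2 L^-2 M^-1 T^4]
Right side: [I^2 L^-4 M^-2 T^6]

The two sides have different dimensions, so the equation is NOT dimensionally consistent.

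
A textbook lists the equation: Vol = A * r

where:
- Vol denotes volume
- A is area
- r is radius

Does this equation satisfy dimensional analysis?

Yes

Vol (volume) has dimensions [L^3].
A (area) has dimensions [L^2].
r (radius) has dimensions [L].

Left side: [L^3]
Right side: [L^3]

Both sides have the same dimensions, so the equation is dimensionally consistent.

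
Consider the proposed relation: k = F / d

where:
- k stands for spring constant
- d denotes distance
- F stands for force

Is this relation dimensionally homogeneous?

Yes

k (spring constant) has dimensions [M T^-2].
d (distance) has dimensions [L].
F (force) has dimensions [L M T^-2].

Left side: [M T^-2]
Right side: [M T^-2]

Both sides have the same dimensions, so the equation is dimensionally consistent.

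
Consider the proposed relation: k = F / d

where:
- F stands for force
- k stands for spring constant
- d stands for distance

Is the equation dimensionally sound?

Yes

F (force) has dimensions [L M T^-2].
k (spring constant) has dimensions [M T^-2].
d (distance) has dimensions [L].

Left side: [M T^-2]
Right side: [M T^-2]

Both sides have the same dimensions, so the equation is dimensionally consistent.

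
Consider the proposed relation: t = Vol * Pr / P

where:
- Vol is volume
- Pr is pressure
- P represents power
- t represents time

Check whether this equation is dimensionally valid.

Yes

Vol (volume) has dimensions [L^3].
Pr (pressure) has dimensions [L^-1 M T^-2].
P (power) has dimensions [L^2 M T^-3].
t (time) has dimensions [T].

Left side: [T]
Right side: [T]

Both sides have the same dimensions, so the equation is dimensionally consistent.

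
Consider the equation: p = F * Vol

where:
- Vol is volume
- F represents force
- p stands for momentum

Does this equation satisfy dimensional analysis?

No

Vol (volume) has dimensions [L^3].
F (force) has dimensions [L M T^-2].
p (momentum) has dimensions [L M T^-1].

Left side: [L M T^-1]
Right side: [L^4 M T^-2]

The two sides have different dimensions, so the equation is NOT dimensionally consistent.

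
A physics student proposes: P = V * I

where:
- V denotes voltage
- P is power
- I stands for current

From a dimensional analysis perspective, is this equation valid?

Yes

V (voltage) has dimensions [I^-1 L^2 M T^-3].
P (power) has dimensions [L^2 M T^-3].
I (current) has dimensions [I].

Left side: [L^2 M T^-3]
Right side: [L^2 M T^-3]

Both sides have the same dimensions, so the equation is dimensionally consistent.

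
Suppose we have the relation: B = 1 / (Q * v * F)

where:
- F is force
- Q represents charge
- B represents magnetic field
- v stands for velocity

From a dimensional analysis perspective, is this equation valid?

No

F (force) has dimensions [L M T^-2].
Q (charge) has dimensions [I T].
B (magnetic field) has dimensions [I^-1 M T^-2].
v (velocity) has dimensions [L T^-1].

Left side: [I^-1 M T^-2]
Right side: [I^-1 L^-2 M^-1 T^2]

The two sides have different dimensions, so the equation is NOT dimensionally consistent.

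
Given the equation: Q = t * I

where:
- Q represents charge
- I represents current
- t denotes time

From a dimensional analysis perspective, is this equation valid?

Yes

Q (charge) has dimensions [I T].
I (current) has dimensions [I].
t (time) has dimensions [T].

Left side: [I T]
Right side: [I T]

Both sides have the same dimensions, so the equation is dimensionally consistent.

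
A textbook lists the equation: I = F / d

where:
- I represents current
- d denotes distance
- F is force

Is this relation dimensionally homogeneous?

No

I (current) has dimensions [I].
d (distance) has dimensions [L].
F (force) has dimensions [L M T^-2].

Left side: [I]
Right side: [M T^-2]

The two sides have different dimensions, so the equation is NOT dimensionally consistent.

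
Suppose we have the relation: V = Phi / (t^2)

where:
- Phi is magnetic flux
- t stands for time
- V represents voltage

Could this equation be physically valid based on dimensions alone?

No

Phi (magnetic flux) has dimensions [I^-1 L^2 M T^-2].
t (time) has dimensions [T].
V (voltage) has dimensions [I^-1 L^2 M T^-3].

Left side: [I^-1 L^2 M T^-3]
Right side: [I^-1 L^2 M T^-4]

The two sides have different dimensions, so the equation is NOT dimensionally consistent.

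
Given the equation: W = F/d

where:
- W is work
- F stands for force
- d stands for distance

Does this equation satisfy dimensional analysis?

No

W (work) has dimensions [L^2 M T^-2].
F (force) has dimensions [L M T^-2].
d (distance) has dimensions [L].

Left side: [L^2 M T^-2]
Right side: [M T^-2]

The two sides have different dimensions, so the equation is NOT dimensionally consistent.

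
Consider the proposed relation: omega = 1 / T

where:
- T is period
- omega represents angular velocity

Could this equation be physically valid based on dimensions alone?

Yes

T (period) has dimensions [T].
omega (angular velocity) has dimensions [T^-1].

Left side: [T^-1]
Right side: [T^-1]

Both sides have the same dimensions, so the equation is dimensionally consistent.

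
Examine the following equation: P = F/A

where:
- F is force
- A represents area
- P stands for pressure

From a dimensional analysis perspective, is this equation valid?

Yes

F (force) has dimensions [L M T^-2].
A (area) has dimensions [L^2].
P (pressure) has dimensions [L^-1 M T^-2].

Left side: [L^-1 M T^-2]
Right side: [L^-1 M T^-2]

Both sides have the same dimensions, so the equation is dimensionally consistent.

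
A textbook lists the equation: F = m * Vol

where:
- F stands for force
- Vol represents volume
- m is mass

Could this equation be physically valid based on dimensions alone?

No

F (force) has dimensions [L M T^-2].
Vol (volume) has dimensions [L^3].
m (mass) has dimensions [M].

Left side: [L M T^-2]
Right side: [L^3 M]

The two sides have different dimensions, so the equation is NOT dimensionally consistent.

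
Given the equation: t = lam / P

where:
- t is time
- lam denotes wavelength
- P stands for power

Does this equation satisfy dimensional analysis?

No

t (time) has dimensions [T].
lam (wavelength) has dimensions [L].
P (power) has dimensions [L^2 M T^-3].

Left side: [T]
Right side: [L^-1 M^-1 T^3]

The two sides have different dimensions, so the equation is NOT dimensionally consistent.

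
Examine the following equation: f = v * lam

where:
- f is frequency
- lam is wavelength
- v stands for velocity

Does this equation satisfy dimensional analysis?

No

f (frequency) has dimensions [T^-1].
lam (wavelength) has dimensions [L].
v (velocity) has dimensions [L T^-1].

Left side: [T^-1]
Right side: [L^2 T^-1]

The two sides have different dimensions, so the equation is NOT dimensionally consistent.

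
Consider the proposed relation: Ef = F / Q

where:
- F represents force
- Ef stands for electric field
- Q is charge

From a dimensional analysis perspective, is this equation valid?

Yes

F (force) has dimensions [L M T^-2].
Ef (electric field) has dimensions [I^-1 L M T^-3].
Q (charge) has dimensions [I T].

Left side: [I^-1 L M T^-3]
Right side: [I^-1 L M T^-3]

Both sides have the same dimensions, so the equation is dimensionally consistent.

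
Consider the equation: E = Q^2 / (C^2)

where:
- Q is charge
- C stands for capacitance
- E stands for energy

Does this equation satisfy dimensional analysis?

No

Q (charge) has dimensions [I T].
C (capacitance) has dimensions [I^2 L^-2 M^-1 T^4].
E (energy) has dimensions [L^2 M T^-2].

Left side: [L^2 M T^-2]
Right side: [I^-2 L^4 M^2 T^-6]

The two sides have different dimensions, so the equation is NOT dimensionally consistent.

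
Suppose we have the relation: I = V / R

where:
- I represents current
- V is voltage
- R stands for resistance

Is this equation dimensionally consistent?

Yes

I (current) has dimensions [I].
V (voltage) has dimensions [I^-1 L^2 M T^-3].
R (resistance) has dimensions [I^-2 L^2 M T^-3].

Left side: [I]
Right side: [I]

Both sides have the same dimensions, so the equation is dimensionally consistent.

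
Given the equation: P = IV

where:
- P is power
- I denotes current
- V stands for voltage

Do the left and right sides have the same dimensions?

Yes

P (power) has dimensions [L^2 M T^-3].
I (current) has dimensions [I].
V (voltage) has dimensions [I^-1 L^2 M T^-3].

Left side: [L^2 M T^-3]
Right side: [L^2 M T^-3]

Both sides have the same dimensions, so the equation is dimensionally consistent.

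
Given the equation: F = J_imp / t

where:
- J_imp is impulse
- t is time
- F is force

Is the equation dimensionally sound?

Yes

J_imp (impulse) has dimensions [L M T^-1].
t (time) has dimensions [T].
F (force) has dimensions [L M T^-2].

Left side: [L M T^-2]
Right side: [L M T^-2]

Both sides have the same dimensions, so the equation is dimensionally consistent.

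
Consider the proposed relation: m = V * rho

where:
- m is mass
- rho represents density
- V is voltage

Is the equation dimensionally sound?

No

m (mass) has dimensions [M].
rho (density) has dimensions [L^-3 M].
V (voltage) has dimensions [I^-1 L^2 M T^-3].

Left side: [M]
Right side: [I^-1 L^-1 M^2 T^-3]

The two sides have different dimensions, so the equation is NOT dimensionally consistent.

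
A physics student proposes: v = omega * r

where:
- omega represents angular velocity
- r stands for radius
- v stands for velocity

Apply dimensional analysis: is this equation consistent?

Yes

omega (angular velocity) has dimensions [T^-1].
r (radius) has dimensions [L].
v (velocity) has dimensions [L T^-1].

Left side: [L T^-1]
Right side: [L T^-1]

Both sides have the same dimensions, so the equation is dimensionally consistent.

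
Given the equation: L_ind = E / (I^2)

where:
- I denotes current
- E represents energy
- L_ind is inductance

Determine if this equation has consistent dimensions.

Yes

I (current) has dimensions [I].
E (energy) has dimensions [L^2 M T^-2].
L_ind (inductance) has dimensions [I^-2 L^2 M T^-2].

Left side: [I^-2 L^2 M T^-2]
Right side: [I^-2 L^2 M T^-2]

Both sides have the same dimensions, so the equation is dimensionally consistent.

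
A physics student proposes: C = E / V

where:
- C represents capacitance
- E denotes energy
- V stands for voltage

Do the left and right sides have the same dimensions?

No

C (capacitance) has dimensions [I^2 L^-2 M^-1 T^4].
E (energy) has dimensions [L^2 M T^-2].
V (voltage) has dimensions [I^-1 L^2 M T^-3].

Left side: [I^2 L^-2 M^-1 T^4]
Right side: [I T]

The two sides have different dimensions, so the equation is NOT dimensionally consistent.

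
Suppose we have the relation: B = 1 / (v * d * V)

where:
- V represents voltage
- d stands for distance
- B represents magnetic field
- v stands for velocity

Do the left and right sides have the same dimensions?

No

V (voltage) has dimensions [I^-1 L^2 M T^-3].
d (distance) has dimensions [L].
B (magnetic field) has dimensions [I^-1 M T^-2].
v (velocity) has dimensions [L T^-1].

Left side: [I^-1 M T^-2]
Right side: [I L^-4 M^-1 T^4]

The two sides have different dimensions, so the equation is NOT dimensionally consistent.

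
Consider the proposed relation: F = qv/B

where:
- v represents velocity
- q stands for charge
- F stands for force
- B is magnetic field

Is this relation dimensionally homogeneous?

No

v (velocity) has dimensions [L T^-1].
q (charge) has dimensions [I T].
F (force) has dimensions [L M T^-2].
B (magnetic field) has dimensions [I^-1 M T^-2].

Left side: [L M T^-2]
Right side: [I^2 L M^-1 T^2]

The two sides have different dimensions, so the equation is NOT dimensionally consistent.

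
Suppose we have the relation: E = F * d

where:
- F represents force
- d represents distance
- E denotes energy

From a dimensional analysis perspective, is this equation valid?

Yes

F (force) has dimensions [L M T^-2].
d (distance) has dimensions [L].
E (energy) has dimensions [L^2 M T^-2].

Left side: [L^2 M T^-2]
Right side: [L^2 M T^-2]

Both sides have the same dimensions, so the equation is dimensionally consistent.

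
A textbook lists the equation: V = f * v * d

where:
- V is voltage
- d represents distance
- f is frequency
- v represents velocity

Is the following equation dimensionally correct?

No

V (voltage) has dimensions [I^-1 L^2 M T^-3].
d (distance) has dimensions [L].
f (frequency) has dimensions [T^-1].
v (velocity) has dimensions [L T^-1].

Left side: [I^-1 L^2 M T^-3]
Right side: [L^2 T^-2]

The two sides have different dimensions, so the equation is NOT dimensionally consistent.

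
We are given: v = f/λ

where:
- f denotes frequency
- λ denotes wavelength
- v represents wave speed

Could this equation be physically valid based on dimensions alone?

No

f (frequency) has dimensions [T^-1].
λ (wavelength) has dimensions [L].
v (wave speed) has dimensions [L T^-1].

Left side: [L T^-1]
Right side: [L^-1 T^-1]

The two sides have different dimensions, so the equation is NOT dimensionally consistent.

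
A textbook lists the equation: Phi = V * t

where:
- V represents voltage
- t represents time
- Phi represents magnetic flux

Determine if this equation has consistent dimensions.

Yes

V (voltage) has dimensions [I^-1 L^2 M T^-3].
t (time) has dimensions [T].
Phi (magnetic flux) has dimensions [I^-1 L^2 M T^-2].

Left side: [I^-1 L^2 M T^-2]
Right side: [I^-1 L^2 M T^-2]

Both sides have the same dimensions, so the equation is dimensionally consistent.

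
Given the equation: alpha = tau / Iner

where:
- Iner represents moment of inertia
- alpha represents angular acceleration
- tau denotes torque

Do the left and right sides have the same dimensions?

Yes

Iner (moment of inertia) has dimensions [L^2 M].
alpha (angular acceleration) has dimensions [T^-2].
tau (torque) has dimensions [L^2 M T^-2].

Left side: [T^-2]
Right side: [T^-2]

Both sides have the same dimensions, so the equation is dimensionally consistent.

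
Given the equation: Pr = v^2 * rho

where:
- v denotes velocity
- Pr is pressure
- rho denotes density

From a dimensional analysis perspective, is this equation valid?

Yes

v (velocity) has dimensions [L T^-1].
Pr (pressure) has dimensions [L^-1 M T^-2].
rho (density) has dimensions [L^-3 M].

Left side: [L^-1 M T^-2]
Right side: [L^-1 M T^-2]

Both sides have the same dimensions, so the equation is dimensionally consistent.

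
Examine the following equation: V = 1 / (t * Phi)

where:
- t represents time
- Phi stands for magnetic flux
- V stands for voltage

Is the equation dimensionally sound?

No

t (time) has dimensions [T].
Phi (magnetic flux) has dimensions [I^-1 L^2 M T^-2].
V (voltage) has dimensions [I^-1 L^2 M T^-3].

Left side: [I^-1 L^2 M T^-3]
Right side: [I L^-2 M^-1 T]

The two sides have different dimensions, so the equation is NOT dimensionally consistent.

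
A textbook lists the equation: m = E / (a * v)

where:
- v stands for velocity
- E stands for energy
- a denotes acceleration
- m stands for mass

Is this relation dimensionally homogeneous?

No

v (velocity) has dimensions [L T^-1].
E (energy) has dimensions [L^2 M T^-2].
a (acceleration) has dimensions [L T^-2].
m (mass) has dimensions [M].

Left side: [M]
Right side: [M T]

The two sides have different dimensions, so the equation is NOT dimensionally consistent.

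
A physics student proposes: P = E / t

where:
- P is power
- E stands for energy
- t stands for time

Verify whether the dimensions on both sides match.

Yes

P (power) has dimensions [L^2 M T^-3].
E (energy) has dimensions [L^2 M T^-2].
t (time) has dimensions [T].

Left side: [L^2 M T^-3]
Right side: [L^2 M T^-3]

Both sides have the same dimensions, so the equation is dimensionally consistent.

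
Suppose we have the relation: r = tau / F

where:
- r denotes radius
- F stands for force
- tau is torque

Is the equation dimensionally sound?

Yes

r (radius) has dimensions [L].
F (force) has dimensions [L M T^-2].
tau (torque) has dimensions [L^2 M T^-2].

Left side: [L]
Right side: [L]

Both sides have the same dimensions, so the equation is dimensionally consistent.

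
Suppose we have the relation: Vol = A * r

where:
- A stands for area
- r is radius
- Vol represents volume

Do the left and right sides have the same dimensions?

Yes

A (area) has dimensions [L^2].
r (radius) has dimensions [L].
Vol (volume) has dimensions [L^3].

Left side: [L^3]
Right side: [L^3]

Both sides have the same dimensions, so the equation is dimensionally consistent.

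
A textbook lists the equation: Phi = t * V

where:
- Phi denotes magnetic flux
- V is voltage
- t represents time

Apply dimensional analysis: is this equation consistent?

Yes

Phi (magnetic flux) has dimensions [I^-1 L^2 M T^-2].
V (voltage) has dimensions [I^-1 L^2 M T^-3].
t (time) has dimensions [T].

Left side: [I^-1 L^2 M T^-2]
Right side: [I^-1 L^2 M T^-2]

Both sides have the same dimensions, so the equation is dimensionally consistent.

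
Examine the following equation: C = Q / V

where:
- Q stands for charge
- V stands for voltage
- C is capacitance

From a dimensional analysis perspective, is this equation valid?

Yes

Q (charge) has dimensions [I T].
V (voltage) has dimensions [I^-1 L^2 M T^-3].
C (capacitance) has dimensions [I^2 L^-2 M^-1 T^4].

Left side: [I^2 L^-2 M^-1 T^4]
Right side: [I^2 L^-2 M^-1 T^4]

Both sides have the same dimensions, so the equation is dimensionally consistent.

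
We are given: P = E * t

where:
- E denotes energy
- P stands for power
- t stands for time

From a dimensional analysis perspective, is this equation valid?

No

E (energy) has dimensions [L^2 M T^-2].
P (power) has dimensions [L^2 M T^-3].
t (time) has dimensions [T].

Left side: [L^2 M T^-3]
Right side: [L^2 M T^-1]

The two sides have different dimensions, so the equation is NOT dimensionally consistent.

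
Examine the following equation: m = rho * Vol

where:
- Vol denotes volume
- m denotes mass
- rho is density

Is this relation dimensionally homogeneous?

Yes

Vol (volume) has dimensions [L^3].
m (mass) has dimensions [M].
rho (density) has dimensions [L^-3 M].

Left side: [M]
Right side: [M]

Both sides have the same dimensions, so the equation is dimensionally consistent.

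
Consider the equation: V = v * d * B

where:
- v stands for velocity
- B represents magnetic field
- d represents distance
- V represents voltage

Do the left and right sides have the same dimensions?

Yes

v (velocity) has dimensions [L T^-1].
B (magnetic field) has dimensions [I^-1 M T^-2].
d (distance) has dimensions [L].
V (voltage) has dimensions [I^-1 L^2 M T^-3].

Left side: [I^-1 L^2 M T^-3]
Right side: [I^-1 L^2 M T^-3]

Both sides have the same dimensions, so the equation is dimensionally consistent.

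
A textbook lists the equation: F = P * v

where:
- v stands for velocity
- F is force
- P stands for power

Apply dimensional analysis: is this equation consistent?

No

v (velocity) has dimensions [L T^-1].
F (force) has dimensions [L M T^-2].
P (power) has dimensions [L^2 M T^-3].

Left side: [L M T^-2]
Right side: [L^3 M T^-4]

The two sides have different dimensions, so the equation is NOT dimensionally consistent.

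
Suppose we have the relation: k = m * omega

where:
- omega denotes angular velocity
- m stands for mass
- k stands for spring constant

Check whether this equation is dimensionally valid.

No

omega (angular velocity) has dimensions [T^-1].
m (mass) has dimensions [M].
k (spring constant) has dimensions [M T^-2].

Left side: [M T^-2]
Right side: [M T^-1]

The two sides have different dimensions, so the equation is NOT dimensionally consistent.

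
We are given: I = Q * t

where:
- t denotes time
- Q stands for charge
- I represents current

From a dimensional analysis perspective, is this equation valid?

No

t (time) has dimensions [T].
Q (charge) has dimensions [I T].
I (current) has dimensions [I].

Left side: [I]
Right side: [I T^2]

The two sides have different dimensions, so the equation is NOT dimensionally consistent.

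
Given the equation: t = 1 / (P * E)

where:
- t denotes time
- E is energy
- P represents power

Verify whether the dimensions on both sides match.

No

t (time) has dimensions [T].
E (energy) has dimensions [L^2 M T^-2].
P (power) has dimensions [L^2 M T^-3].

Left side: [T]
Right side: [L^-4 M^-2 T^5]

The two sides have different dimensions, so the equation is NOT dimensionally consistent.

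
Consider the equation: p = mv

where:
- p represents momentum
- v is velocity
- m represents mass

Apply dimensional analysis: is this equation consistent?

Yes

p (momentum) has dimensions [L M T^-1].
v (velocity) has dimensions [L T^-1].
m (mass) has dimensions [M].

Left side: [L M T^-1]
Right side: [L M T^-1]

Both sides have the same dimensions, so the equation is dimensionally consistent.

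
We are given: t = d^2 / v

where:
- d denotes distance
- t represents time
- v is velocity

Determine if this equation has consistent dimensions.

No

d (distance) has dimensions [L].
t (time) has dimensions [T].
v (velocity) has dimensions [L T^-1].

Left side: [T]
Right side: [L T]

The two sides have different dimensions, so the equation is NOT dimensionally consistent.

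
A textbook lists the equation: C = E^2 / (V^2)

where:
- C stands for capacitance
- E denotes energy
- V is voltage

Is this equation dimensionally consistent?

No

C (capacitance) has dimensions [I^2 L^-2 M^-1 T^4].
E (energy) has dimensions [L^2 M T^-2].
V (voltage) has dimensions [I^-1 L^2 M T^-3].

Left side: [I^2 L^-2 M^-1 T^4]
Right side: [I^2 T^2]

The two sides have different dimensions, so the equation is NOT dimensionally consistent.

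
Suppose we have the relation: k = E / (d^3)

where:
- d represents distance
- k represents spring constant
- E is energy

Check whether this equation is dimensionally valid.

No

d (distance) has dimensions [L].
k (spring constant) has dimensions [M T^-2].
E (energy) has dimensions [L^2 M T^-2].

Left side: [M T^-2]
Right side: [L^-1 M T^-2]

The two sides have different dimensions, so the equation is NOT dimensionally consistent.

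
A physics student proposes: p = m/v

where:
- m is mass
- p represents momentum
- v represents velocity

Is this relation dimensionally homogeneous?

No

m (mass) has dimensions [M].
p (momentum) has dimensions [L M T^-1].
v (velocity) has dimensions [L T^-1].

Left side: [L M T^-1]
Right side: [L^-1 M T]

The two sides have different dimensions, so the equation is NOT dimensionally consistent.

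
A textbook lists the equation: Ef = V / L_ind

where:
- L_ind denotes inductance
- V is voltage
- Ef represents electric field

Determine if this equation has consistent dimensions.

No

L_ind (inductance) has dimensions [I^-2 L^2 M T^-2].
V (voltage) has dimensions [I^-1 L^2 M T^-3].
Ef (electric field) has dimensions [I^-1 L M T^-3].

Left side: [I^-1 L M T^-3]
Right side: [I T^-1]

The two sides have different dimensions, so the equation is NOT dimensionally consistent.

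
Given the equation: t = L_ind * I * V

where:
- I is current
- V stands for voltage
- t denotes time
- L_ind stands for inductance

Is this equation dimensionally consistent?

No

I (current) has dimensions [I].
V (voltage) has dimensions [I^-1 L^2 M T^-3].
t (time) has dimensions [T].
L_ind (inductance) has dimensions [I^-2 L^2 M T^-2].

Left side: [T]
Right side: [I^-2 L^4 M^2 T^-5]

The two sides have different dimensions, so the equation is NOT dimensionally consistent.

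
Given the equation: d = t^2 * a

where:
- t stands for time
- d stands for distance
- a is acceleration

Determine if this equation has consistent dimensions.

Yes

t (time) has dimensions [T].
d (distance) has dimensions [L].
a (acceleration) has dimensions [L T^-2].

Left side: [L]
Right side: [L]

Both sides have the same dimensions, so the equation is dimensionally consistent.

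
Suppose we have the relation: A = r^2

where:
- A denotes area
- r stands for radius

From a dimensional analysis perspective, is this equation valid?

Yes

A (area) has dimensions [L^2].
r (radius) has dimensions [L].

Left side: [L^2]
Right side: [L^2]

Both sides have the same dimensions, so the equation is dimensionally consistent.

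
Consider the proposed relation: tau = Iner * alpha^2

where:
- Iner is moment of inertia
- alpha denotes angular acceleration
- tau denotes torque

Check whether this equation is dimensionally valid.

No

Iner (moment of inertia) has dimensions [L^2 M].
alpha (angular acceleration) has dimensions [T^-2].
tau (torque) has dimensions [L^2 M T^-2].

Left side: [L^2 M T^-2]
Right side: [L^2 M T^-4]

The two sides have different dimensions, so the equation is NOT dimensionally consistent.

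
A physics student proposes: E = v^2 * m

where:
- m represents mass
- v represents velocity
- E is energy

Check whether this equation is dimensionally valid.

Yes

m (mass) has dimensions [M].
v (velocity) has dimensions [L T^-1].
E (energy) has dimensions [L^2 M T^-2].

Left side: [L^2 M T^-2]
Right side: [L^2 M T^-2]

Both sides have the same dimensions, so the equation is dimensionally consistent.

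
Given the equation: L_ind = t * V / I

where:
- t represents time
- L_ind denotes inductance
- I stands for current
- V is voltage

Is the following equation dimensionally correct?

Yes

t (time) has dimensions [T].
L_ind (inductance) has dimensions [I^-2 L^2 M T^-2].
I (current) has dimensions [I].
V (voltage) has dimensions [I^-1 L^2 M T^-3].

Left side: [I^-2 L^2 M T^-2]
Right side: [I^-2 L^2 M T^-2]

Both sides have the same dimensions, so the equation is dimensionally consistent.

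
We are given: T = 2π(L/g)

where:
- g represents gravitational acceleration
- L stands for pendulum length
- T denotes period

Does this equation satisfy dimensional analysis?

No

g (gravitational acceleration) has dimensions [L T^-2].
L (pendulum length) has dimensions [L].
T (period) has dimensions [T].

Left side: [T]
Right side: [T^2]

The two sides have different dimensions, so the equation is NOT dimensionally consistent.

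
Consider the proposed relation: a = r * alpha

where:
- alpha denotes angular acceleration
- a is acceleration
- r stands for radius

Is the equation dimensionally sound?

Yes

alpha (angular acceleration) has dimensions [T^-2].
a (acceleration) has dimensions [L T^-2].
r (radius) has dimensions [L].

Left side: [L T^-2]
Right side: [L T^-2]

Both sides have the same dimensions, so the equation is dimensionally consistent.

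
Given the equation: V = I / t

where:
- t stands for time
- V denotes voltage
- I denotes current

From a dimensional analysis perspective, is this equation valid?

No

t (time) has dimensions [T].
V (voltage) has dimensions [I^-1 L^2 M T^-3].
I (current) has dimensions [I].

Left side: [I^-1 L^2 M T^-3]
Right side: [I T^-1]

The two sides have different dimensions, so the equation is NOT dimensionally consistent.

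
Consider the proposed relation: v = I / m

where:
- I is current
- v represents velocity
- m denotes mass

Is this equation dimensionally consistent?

No

I (current) has dimensions [I].
v (velocity) has dimensions [L T^-1].
m (mass) has dimensions [M].

Left side: [L T^-1]
Right side: [I M^-1]

The two sides have different dimensions, so the equation is NOT dimensionally consistent.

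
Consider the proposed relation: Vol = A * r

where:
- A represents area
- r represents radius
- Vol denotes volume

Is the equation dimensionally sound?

Yes

A (area) has dimensions [L^2].
r (radius) has dimensions [L].
Vol (volume) has dimensions [L^3].

Left side: [L^3]
Right side: [L^3]

Both sides have the same dimensions, so the equation is dimensionally consistent.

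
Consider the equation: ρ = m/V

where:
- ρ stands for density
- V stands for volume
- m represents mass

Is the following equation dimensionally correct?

Yes

ρ (density) has dimensions [L^-3 M].
V (volume) has dimensions [L^3].
m (mass) has dimensions [M].

Left side: [L^-3 M]
Right side: [L^-3 M]

Both sides have the same dimensions, so the equation is dimensionally consistent.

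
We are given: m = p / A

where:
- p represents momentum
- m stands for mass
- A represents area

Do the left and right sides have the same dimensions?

No

p (momentum) has dimensions [L M T^-1].
m (mass) has dimensions [M].
A (area) has dimensions [L^2].

Left side: [M]
Right side: [L^-1 M T^-1]

The two sides have different dimensions, so the equation is NOT dimensionally consistent.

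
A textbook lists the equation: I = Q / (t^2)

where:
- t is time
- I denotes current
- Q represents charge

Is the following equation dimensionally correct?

No

t (time) has dimensions [T].
I (current) has dimensions [I].
Q (charge) has dimensions [I T].

Left side: [I]
Right side: [I T^-1]

The two sides have different dimensions, so the equation is NOT dimensionally consistent.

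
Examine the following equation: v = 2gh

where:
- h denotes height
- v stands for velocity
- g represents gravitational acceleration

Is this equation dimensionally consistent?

No

h (height) has dimensions [L].
v (velocity) has dimensions [L T^-1].
g (gravitational acceleration) has dimensions [L T^-2].

Left side: [L T^-1]
Right side: [L^2 T^-2]

The two sides have different dimensions, so the equation is NOT dimensionally consistent.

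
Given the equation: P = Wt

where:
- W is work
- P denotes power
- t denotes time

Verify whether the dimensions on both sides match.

No

W (work) has dimensions [L^2 M T^-2].
P (power) has dimensions [L^2 M T^-3].
t (time) has dimensions [T].

Left side: [L^2 M T^-3]
Right side: [L^2 M T^-1]

The two sides have different dimensions, so the equation is NOT dimensionally consistent.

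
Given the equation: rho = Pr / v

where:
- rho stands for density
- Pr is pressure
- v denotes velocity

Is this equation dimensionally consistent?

No

rho (density) has dimensions [L^-3 M].
Pr (pressure) has dimensions [L^-1 M T^-2].
v (velocity) has dimensions [L T^-1].

Left side: [L^-3 M]
Right side: [L^-2 M T^-1]

The two sides have different dimensions, so the equation is NOT dimensionally consistent.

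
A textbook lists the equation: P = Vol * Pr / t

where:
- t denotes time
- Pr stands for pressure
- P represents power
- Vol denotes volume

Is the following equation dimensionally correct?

Yes

t (time) has dimensions [T].
Pr (pressure) has dimensions [L^-1 M T^-2].
P (power) has dimensions [L^2 M T^-3].
Vol (volume) has dimensions [L^3].

Left side: [L^2 M T^-3]
Right side: [L^2 M T^-3]

Both sides have the same dimensions, so the equation is dimensionally consistent.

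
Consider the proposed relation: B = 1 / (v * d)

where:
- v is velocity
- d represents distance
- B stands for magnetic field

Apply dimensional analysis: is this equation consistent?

No

v (velocity) has dimensions [L T^-1].
d (distance) has dimensions [L].
B (magnetic field) has dimensions [I^-1 M T^-2].

Left side: [I^-1 M T^-2]
Right side: [L^-2 T]

The two sides have different dimensions, so the equation is NOT dimensionally consistent.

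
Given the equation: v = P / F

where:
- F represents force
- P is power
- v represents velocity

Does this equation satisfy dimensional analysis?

Yes

F (force) has dimensions [L M T^-2].
P (power) has dimensions [L^2 M T^-3].
v (velocity) has dimensions [L T^-1].

Left side: [L T^-1]
Right side: [L T^-1]

Both sides have the same dimensions, so the equation is dimensionally consistent.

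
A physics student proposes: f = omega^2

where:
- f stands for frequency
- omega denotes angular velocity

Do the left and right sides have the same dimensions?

No

f (frequency) has dimensions [T^-1].
omega (angular velocity) has dimensions [T^-1].

Left side: [T^-1]
Right side: [T^-2]

The two sides have different dimensions, so the equation is NOT dimensionally consistent.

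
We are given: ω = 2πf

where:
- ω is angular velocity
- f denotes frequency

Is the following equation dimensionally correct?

Yes

ω (angular velocity) has dimensions [T^-1].
f (frequency) has dimensions [T^-1].

Left side: [T^-1]
Right side: [T^-1]

Both sides have the same dimensions, so the equation is dimensionally consistent.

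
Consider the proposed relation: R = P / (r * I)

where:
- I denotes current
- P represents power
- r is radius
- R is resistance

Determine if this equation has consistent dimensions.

No

I (current) has dimensions [I].
P (power) has dimensions [L^2 M T^-3].
r (radius) has dimensions [L].
R (resistance) has dimensions [I^-2 L^2 M T^-3].

Left side: [I^-2 L^2 M T^-3]
Right side: [I^-1 L M T^-3]

The two sides have different dimensions, so the equation is NOT dimensionally consistent.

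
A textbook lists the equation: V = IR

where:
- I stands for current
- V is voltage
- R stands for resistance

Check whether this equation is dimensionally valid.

Yes

I (current) has dimensions [I].
V (voltage) has dimensions [I^-1 L^2 M T^-3].
R (resistance) has dimensions [I^-2 L^2 M T^-3].

Left side: [I^-1 L^2 M T^-3]
Right side: [I^-1 L^2 M T^-3]

Both sides have the same dimensions, so the equation is dimensionally consistent.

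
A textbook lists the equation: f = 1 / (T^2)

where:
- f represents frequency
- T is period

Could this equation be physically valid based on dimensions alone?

No

f (frequency) has dimensions [T^-1].
T (period) has dimensions [T].

Left side: [T^-1]
Right side: [T^-2]

The two sides have different dimensions, so the equation is NOT dimensionally consistent.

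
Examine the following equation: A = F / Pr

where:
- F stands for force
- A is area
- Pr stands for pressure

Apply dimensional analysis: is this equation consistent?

Yes

F (force) has dimensions [L M T^-2].
A (area) has dimensions [L^2].
Pr (pressure) has dimensions [L^-1 M T^-2].

Left side: [L^2]
Right side: [L^2]

Both sides have the same dimensions, so the equation is dimensionally consistent.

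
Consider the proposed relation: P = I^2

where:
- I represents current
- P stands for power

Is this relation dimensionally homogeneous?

No

I (current) has dimensions [I].
P (power) has dimensions [L^2 M T^-3].

Left side: [L^2 M T^-3]
Right side: [I^2]

The two sides have different dimensions, so the equation is NOT dimensionally consistent.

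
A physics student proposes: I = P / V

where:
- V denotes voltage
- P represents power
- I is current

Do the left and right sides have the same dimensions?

Yes

V (voltage) has dimensions [I^-1 L^2 M T^-3].
P (power) has dimensions [L^2 M T^-3].
I (current) has dimensions [I].

Left side: [I]
Right side: [I]

Both sides have the same dimensions, so the equation is dimensionally consistent.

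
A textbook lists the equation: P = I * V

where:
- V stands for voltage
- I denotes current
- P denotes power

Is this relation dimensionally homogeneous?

Yes

V (voltage) has dimensions [I^-1 L^2 M T^-3].
I (current) has dimensions [I].
P (power) has dimensions [L^2 M T^-3].

Left side: [L^2 M T^-3]
Right side: [L^2 M T^-3]

Both sides have the same dimensions, so the equation is dimensionally consistent.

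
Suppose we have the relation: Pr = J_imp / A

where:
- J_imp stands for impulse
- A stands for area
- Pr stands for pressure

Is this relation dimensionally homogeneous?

No

J_imp (impulse) has dimensions [L M T^-1].
A (area) has dimensions [L^2].
Pr (pressure) has dimensions [L^-1 M T^-2].

Left side: [L^-1 M T^-2]
Right side: [L^-1 M T^-1]

The two sides have different dimensions, so the equation is NOT dimensionally consistent.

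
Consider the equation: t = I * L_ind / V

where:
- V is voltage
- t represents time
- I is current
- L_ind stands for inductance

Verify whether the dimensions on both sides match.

Yes

V (voltage) has dimensions [I^-1 L^2 M T^-3].
t (time) has dimensions [T].
I (current) has dimensions [I].
L_ind (inductance) has dimensions [I^-2 L^2 M T^-2].

Left side: [T]
Right side: [T]

Both sides have the same dimensions, so the equation is dimensionally consistent.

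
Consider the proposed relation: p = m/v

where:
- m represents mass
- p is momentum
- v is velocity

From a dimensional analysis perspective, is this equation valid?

No

m (mass) has dimensions [M].
p (momentum) has dimensions [L M T^-1].
v (velocity) has dimensions [L T^-1].

Left side: [L M T^-1]
Right side: [L^-1 M T]

The two sides have different dimensions, so the equation is NOT dimensionally consistent.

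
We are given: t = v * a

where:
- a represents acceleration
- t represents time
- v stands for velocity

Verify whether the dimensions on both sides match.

No

a (acceleration) has dimensions [L T^-2].
t (time) has dimensions [T].
v (velocity) has dimensions [L T^-1].

Left side: [T]
Right side: [L^2 T^-3]

The two sides have different dimensions, so the equation is NOT dimensionally consistent.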